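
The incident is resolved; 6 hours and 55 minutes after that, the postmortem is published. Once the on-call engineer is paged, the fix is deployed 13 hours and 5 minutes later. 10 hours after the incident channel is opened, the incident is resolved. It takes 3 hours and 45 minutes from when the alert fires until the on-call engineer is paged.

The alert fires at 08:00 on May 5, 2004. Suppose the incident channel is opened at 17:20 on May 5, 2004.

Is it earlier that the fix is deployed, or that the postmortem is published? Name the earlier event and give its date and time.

The fix is deployed — 00:50 on May 6, 2004

The alert fires: 08:00 May 5, 2004.
The on-call engineer is paged: 08:00 May 5, 2004 + 3h45m = 11:45 May 5, 2004.
The fix is deployed: 11:45 May 5, 2004 + 13h05m = 00:50 May 6, 2004.
The incident channel is opened: 17:20 May 5, 2004.
The incident is resolved: 17:20 May 5, 2004 + 10h = 03:20 May 6, 2004.
The postmortem is published: 03:20 May 6, 2004 + 6h55m = 10:15 May 6, 2004.
Comparing: the fix is deployed at 00:50 May 6, 2004 vs the postmortem is published at 10:15 May 6, 2004. Earlier: the fix is deployed.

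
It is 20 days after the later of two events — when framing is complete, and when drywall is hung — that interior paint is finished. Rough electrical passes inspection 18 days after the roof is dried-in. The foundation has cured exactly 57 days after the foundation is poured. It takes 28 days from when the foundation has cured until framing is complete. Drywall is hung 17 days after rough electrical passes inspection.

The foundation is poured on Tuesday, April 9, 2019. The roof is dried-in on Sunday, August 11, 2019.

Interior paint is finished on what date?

Saturday, October 5, 2019

The foundation is poured: Apr 9, 2019.
The foundation has cured: Apr 9, 2019 + 57 days = Jun 5, 2019.
Framing is complete: Jun 5, 2019 + 28 days = Jul 3, 2019.
The roof is dried-in: Aug 11, 2019.
Rough electrical passes inspection: Aug 11, 2019 + 18 days = Aug 29, 2019.
Drywall is hung: Aug 29, 2019 + 17 days = Sep 15, 2019.
Both prerequisites met — framing is complete (Jul 3, 2019), drywall is hung (Sep 15, 2019); the later is Sep 15, 2019.
Interior paint is finished: Sep 15, 2019 + 20 days = Oct 5, 2019.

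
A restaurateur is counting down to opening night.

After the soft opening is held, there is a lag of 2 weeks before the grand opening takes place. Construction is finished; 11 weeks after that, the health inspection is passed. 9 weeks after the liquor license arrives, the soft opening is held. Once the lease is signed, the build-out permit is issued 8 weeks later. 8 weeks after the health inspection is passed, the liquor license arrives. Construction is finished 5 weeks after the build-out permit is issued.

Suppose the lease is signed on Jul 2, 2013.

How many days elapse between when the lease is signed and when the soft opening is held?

Causal path: the lease is signed → the build-out permit is issued → construction is finished → the health inspection is passed → the liquor license arrives → the soft opening is held.
Total delay along the path: 8 + 5 + 11 + 8 + 9 weeks = 41 weeks = 287 days.

287 days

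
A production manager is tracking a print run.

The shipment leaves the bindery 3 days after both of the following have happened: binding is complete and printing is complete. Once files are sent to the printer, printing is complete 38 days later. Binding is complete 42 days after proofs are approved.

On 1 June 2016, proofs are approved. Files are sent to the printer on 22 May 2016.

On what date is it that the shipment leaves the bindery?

Proofs are approved: Jun 1, 2016.
Binding is complete: Jun 1, 2016 + 42 days = Jul 13, 2016.
Files are sent to the printer: May 22, 2016.
Printing is complete: May 22, 2016 + 38 days = Jun 29, 2016.
Both prerequisites met — binding is complete (Jul 13, 2016), printing is complete (Jun 29, 2016); the later is Jul 13, 2016.
The shipment leaves the bindery: Jul 13, 2016 + 3 days = Jul 16, 2016.

16 July 2016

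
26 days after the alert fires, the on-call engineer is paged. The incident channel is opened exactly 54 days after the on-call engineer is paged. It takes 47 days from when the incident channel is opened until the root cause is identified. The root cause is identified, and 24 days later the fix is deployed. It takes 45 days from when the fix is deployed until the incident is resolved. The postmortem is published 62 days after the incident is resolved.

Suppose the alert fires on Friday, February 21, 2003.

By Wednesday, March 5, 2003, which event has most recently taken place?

The alert fires: Feb 21, 2003.
The on-call engineer is paged: Feb 21, 2003 + 26 days = Mar 19, 2003.
The incident channel is opened: Mar 19, 2003 + 54 days = May 12, 2003.
The root cause is identified: May 12, 2003 + 47 days = Jun 28, 2003.
The fix is deployed: Jun 28, 2003 + 24 days = Jul 22, 2003.
The incident is resolved: Jul 22, 2003 + 45 days = Sep 5, 2003.
The postmortem is published: Sep 5, 2003 + 62 days = Nov 6, 2003.
Mar 5, 2003 falls between when the alert fires (Feb 21, 2003) and when the on-call engineer is paged (Mar 19, 2003).

The alert fires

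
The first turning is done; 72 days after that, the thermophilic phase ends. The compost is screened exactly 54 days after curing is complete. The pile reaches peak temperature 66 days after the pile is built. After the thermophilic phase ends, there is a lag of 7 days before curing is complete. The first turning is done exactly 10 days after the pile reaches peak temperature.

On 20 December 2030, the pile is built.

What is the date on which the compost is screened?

17 July 2031

The pile is built: Dec 20, 2030.
The pile reaches peak temperature: Dec 20, 2030 + 66 days = Feb 24, 2031.
The first turning is done: Feb 24, 2031 + 10 days = Mar 6, 2031.
The thermophilic phase ends: Mar 6, 2031 + 72 days = May 17, 2031.
Curing is complete: May 17, 2031 + 7 days = May 24, 2031.
The compost is screened: May 24, 2031 + 54 days = Jul 17, 2031.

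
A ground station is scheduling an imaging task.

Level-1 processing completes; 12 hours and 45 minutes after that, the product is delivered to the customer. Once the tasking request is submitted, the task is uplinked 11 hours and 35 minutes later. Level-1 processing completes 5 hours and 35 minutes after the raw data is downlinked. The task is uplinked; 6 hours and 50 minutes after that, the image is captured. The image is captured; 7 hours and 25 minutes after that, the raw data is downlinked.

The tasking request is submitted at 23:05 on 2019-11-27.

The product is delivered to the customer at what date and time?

19:15 on 2019-11-29

The tasking request is submitted: 23:05 Nov 27, 2019.
The task is uplinked: 23:05 Nov 27, 2019 + 11h35m = 10:40 Nov 28, 2019.
The image is captured: 10:40 Nov 28, 2019 + 6h50m = 17:30 Nov 28, 2019.
The raw data is downlinked: 17:30 Nov 28, 2019 + 7h25m = 00:55 Nov 29, 2019.
Level-1 processing completes: 00:55 Nov 29, 2019 + 5h35m = 06:30 Nov 29, 2019.
The product is delivered to the customer: 06:30 Nov 29, 2019 + 12h45m = 19:15 Nov 29, 2019.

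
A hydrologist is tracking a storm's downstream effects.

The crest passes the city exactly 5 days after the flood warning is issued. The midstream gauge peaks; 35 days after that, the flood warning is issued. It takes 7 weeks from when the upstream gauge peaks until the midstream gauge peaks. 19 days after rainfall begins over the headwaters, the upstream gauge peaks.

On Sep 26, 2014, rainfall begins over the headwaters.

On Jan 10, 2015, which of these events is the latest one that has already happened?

The flood warning is issued

Rainfall begins over the headwaters: Sep 26, 2014.
The upstream gauge peaks: Sep 26, 2014 + 19 days = Oct 15, 2014.
The midstream gauge peaks: Oct 15, 2014 + 7 weeks = Dec 3, 2014.
The flood warning is issued: Dec 3, 2014 + 35 days = Jan 7, 2015.
The crest passes the city: Jan 7, 2015 + 5 days = Jan 12, 2015.
Jan 10, 2015 falls between when the flood warning is issued (Jan 7, 2015) and when the crest passes the city (Jan 12, 2015).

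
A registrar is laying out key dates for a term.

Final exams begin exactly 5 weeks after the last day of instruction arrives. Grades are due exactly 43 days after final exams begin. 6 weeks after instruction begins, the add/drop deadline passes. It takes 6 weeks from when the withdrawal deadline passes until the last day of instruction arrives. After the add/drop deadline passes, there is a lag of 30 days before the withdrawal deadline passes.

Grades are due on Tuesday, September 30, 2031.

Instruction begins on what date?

Grades are due: Sep 30, 2031.
Final exams begin: Sep 30, 2031 − 43 days = Aug 18, 2031.
The last day of instruction arrives: Aug 18, 2031 − 5 weeks = Jul 14, 2031.
The withdrawal deadline passes: Jul 14, 2031 − 6 weeks = Jun 2, 2031.
The add/drop deadline passes: Jun 2, 2031 − 30 days = May 3, 2031.
Instruction begins: May 3, 2031 − 6 weeks = Mar 22, 2031.

Saturday, March 22, 2031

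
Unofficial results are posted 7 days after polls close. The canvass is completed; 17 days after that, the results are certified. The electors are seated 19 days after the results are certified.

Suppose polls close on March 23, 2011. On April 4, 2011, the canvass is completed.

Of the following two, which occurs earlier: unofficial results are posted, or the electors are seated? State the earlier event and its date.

Unofficial results are posted — March 30, 2011

Polls close: Mar 23, 2011.
Unofficial results are posted: Mar 23, 2011 + 7 days = Mar 30, 2011.
The canvass is completed: Apr 4, 2011.
The results are certified: Apr 4, 2011 + 17 days = Apr 21, 2011.
The electors are seated: Apr 21, 2011 + 19 days = May 10, 2011.
Comparing: unofficial results are posted on Mar 30, 2011 vs the electors are seated on May 10, 2011. Earlier: unofficial results are posted.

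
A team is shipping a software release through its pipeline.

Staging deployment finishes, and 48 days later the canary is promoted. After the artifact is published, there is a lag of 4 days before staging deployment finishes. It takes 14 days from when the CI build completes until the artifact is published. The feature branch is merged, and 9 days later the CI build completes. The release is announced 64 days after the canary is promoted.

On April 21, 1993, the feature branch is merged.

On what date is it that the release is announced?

September 7, 1993

The feature branch is merged: Apr 21, 1993.
The CI build completes: Apr 21, 1993 + 9 days = Apr 30, 1993.
The artifact is published: Apr 30, 1993 + 14 days = May 14, 1993.
Staging deployment finishes: May 14, 1993 + 4 days = May 18, 1993.
The canary is promoted: May 18, 1993 + 48 days = Jul 5, 1993.
The release is announced: Jul 5, 1993 + 64 days = Sep 7, 1993.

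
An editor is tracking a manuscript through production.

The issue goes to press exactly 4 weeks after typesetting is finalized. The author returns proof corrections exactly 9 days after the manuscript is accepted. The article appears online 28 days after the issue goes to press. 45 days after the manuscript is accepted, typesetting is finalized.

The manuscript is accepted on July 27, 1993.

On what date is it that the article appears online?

November 5, 1993

The manuscript is accepted: Jul 27, 1993.
Typesetting is finalized: Jul 27, 1993 + 45 days = Sep 10, 1993.
The issue goes to press: Sep 10, 1993 + 4 weeks = Oct 8, 1993.
The article appears online: Oct 8, 1993 + 28 days = Nov 5, 1993.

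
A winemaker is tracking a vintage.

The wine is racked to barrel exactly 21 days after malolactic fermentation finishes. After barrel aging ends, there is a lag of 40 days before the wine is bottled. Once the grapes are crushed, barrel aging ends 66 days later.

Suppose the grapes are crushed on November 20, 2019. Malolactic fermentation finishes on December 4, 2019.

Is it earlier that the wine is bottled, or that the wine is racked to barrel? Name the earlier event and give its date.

The wine is racked to barrel — December 25, 2019

The grapes are crushed: Nov 20, 2019.
Barrel aging ends: Nov 20, 2019 + 66 days = Jan 25, 2020.
The wine is bottled: Jan 25, 2020 + 40 days = Mar 5, 2020.
Malolactic fermentation finishes: Dec 4, 2019.
The wine is racked to barrel: Dec 4, 2019 + 21 days = Dec 25, 2019.
Comparing: the wine is bottled on Mar 5, 2020 vs the wine is racked to barrel on Dec 25, 2019. Earlier: the wine is racked to barrel.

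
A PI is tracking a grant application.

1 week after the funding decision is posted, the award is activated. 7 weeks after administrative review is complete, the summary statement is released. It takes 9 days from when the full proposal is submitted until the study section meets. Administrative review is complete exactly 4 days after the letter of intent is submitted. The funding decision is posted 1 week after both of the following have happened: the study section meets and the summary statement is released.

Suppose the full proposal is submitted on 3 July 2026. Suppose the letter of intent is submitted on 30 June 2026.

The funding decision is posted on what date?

29 August 2026

The full proposal is submitted: Jul 3, 2026.
The study section meets: Jul 3, 2026 + 9 days = Jul 12, 2026.
The letter of intent is submitted: Jun 30, 2026.
Administrative review is complete: Jun 30, 2026 + 4 days = Jul 4, 2026.
The summary statement is released: Jul 4, 2026 + 7 weeks = Aug 22, 2026.
Both prerequisites met — the study section meets (Jul 12, 2026), the summary statement is released (Aug 22, 2026); the later is Aug 22, 2026.
The funding decision is posted: Aug 22, 2026 + 1 week = Aug 29, 2026.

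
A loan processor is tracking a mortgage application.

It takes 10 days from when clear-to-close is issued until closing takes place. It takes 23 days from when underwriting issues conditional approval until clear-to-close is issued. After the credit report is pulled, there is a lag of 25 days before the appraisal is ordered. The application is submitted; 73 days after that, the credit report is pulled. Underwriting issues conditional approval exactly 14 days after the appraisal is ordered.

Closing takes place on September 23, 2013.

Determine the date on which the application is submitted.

Closing takes place: Sep 23, 2013.
Clear-to-close is issued: Sep 23, 2013 − 10 days = Sep 13, 2013.
Underwriting issues conditional approval: Sep 13, 2013 − 23 days = Aug 21, 2013.
The appraisal is ordered: Aug 21, 2013 − 14 days = Aug 7, 2013.
The credit report is pulled: Aug 7, 2013 − 25 days = Jul 13, 2013.
The application is submitted: Jul 13, 2013 − 73 days = May 1, 2013.

May 1, 2013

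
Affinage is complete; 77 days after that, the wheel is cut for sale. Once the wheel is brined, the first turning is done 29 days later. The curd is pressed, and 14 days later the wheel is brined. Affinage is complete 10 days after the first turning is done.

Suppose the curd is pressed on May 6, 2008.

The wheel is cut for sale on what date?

September 13, 2008

The curd is pressed: May 6, 2008.
The wheel is brined: May 6, 2008 + 14 days = May 20, 2008.
The first turning is done: May 20, 2008 + 29 days = Jun 18, 2008.
Affinage is complete: Jun 18, 2008 + 10 days = Jun 28, 2008.
The wheel is cut for sale: Jun 28, 2008 + 77 days = Sep 13, 2008.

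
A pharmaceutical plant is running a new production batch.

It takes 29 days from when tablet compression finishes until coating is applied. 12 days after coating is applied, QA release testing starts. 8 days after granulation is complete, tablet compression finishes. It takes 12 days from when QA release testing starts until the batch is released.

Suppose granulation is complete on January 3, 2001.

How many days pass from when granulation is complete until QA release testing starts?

49 days

Causal path: granulation is complete → tablet compression finishes → coating is applied → QA release testing starts.
Total delay along the path: 8 + 29 + 12 = 49 days.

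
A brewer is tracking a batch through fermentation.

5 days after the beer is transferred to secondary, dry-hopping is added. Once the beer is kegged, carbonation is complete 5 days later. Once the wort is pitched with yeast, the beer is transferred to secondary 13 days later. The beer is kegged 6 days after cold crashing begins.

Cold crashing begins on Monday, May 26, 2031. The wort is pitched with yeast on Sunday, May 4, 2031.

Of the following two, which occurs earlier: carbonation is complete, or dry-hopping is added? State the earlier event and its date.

Cold crashing begins: May 26, 2031.
The beer is kegged: May 26, 2031 + 6 days = Jun 1, 2031.
Carbonation is complete: Jun 1, 2031 + 5 days = Jun 6, 2031.
The wort is pitched with yeast: May 4, 2031.
The beer is transferred to secondary: May 4, 2031 + 13 days = May 17, 2031.
Dry-hopping is added: May 17, 2031 + 5 days = May 22, 2031.
Comparing: carbonation is complete on Jun 6, 2031 vs dry-hopping is added on May 22, 2031. Earlier: dry-hopping is added.

Dry-hopping is added — Thursday, May 22, 2031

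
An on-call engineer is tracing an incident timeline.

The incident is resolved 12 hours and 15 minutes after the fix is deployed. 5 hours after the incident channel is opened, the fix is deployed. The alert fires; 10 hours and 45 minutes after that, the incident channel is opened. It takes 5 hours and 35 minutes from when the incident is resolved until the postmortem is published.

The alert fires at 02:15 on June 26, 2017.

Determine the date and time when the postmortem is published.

The alert fires: 02:15 Jun 26, 2017.
The incident channel is opened: 02:15 Jun 26, 2017 + 10h45m = 13:00 Jun 26, 2017.
The fix is deployed: 13:00 Jun 26, 2017 + 5h = 18:00 Jun 26, 2017.
The incident is resolved: 18:00 Jun 26, 2017 + 12h15m = 06:15 Jun 27, 2017.
The postmortem is published: 06:15 Jun 27, 2017 + 5h35m = 11:50 Jun 27, 2017.

11:50 on June 27, 2017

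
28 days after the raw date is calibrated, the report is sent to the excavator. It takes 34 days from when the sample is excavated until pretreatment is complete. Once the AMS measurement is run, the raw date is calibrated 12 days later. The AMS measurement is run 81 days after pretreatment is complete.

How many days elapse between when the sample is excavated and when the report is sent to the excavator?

Causal path: the sample is excavated → pretreatment is complete → the AMS measurement is run → the raw date is calibrated → the report is sent to the excavator.
Total delay along the path: 34 + 81 + 12 + 28 = 155 days.

155 days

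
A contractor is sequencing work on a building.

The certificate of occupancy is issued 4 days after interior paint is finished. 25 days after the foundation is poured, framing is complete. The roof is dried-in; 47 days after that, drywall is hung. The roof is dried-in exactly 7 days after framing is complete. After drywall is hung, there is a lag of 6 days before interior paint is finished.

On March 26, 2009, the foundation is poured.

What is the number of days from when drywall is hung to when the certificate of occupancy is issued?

10 days

Causal path: drywall is hung → interior paint is finished → the certificate of occupancy is issued.
Total delay along the path: 6 + 4 = 10 days.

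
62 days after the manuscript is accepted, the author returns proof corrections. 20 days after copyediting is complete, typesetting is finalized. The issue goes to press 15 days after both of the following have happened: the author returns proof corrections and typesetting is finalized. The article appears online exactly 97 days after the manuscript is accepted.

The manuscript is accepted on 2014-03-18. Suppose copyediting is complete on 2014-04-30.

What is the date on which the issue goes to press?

The manuscript is accepted: Mar 18, 2014.
The author returns proof corrections: Mar 18, 2014 + 62 days = May 19, 2014.
Copyediting is complete: Apr 30, 2014.
Typesetting is finalized: Apr 30, 2014 + 20 days = May 20, 2014.
Both prerequisites met — the author returns proof corrections (May 19, 2014), typesetting is finalized (May 20, 2014); the later is May 20, 2014.
The issue goes to press: May 20, 2014 + 15 days = Jun 4, 2014.

2014-06-04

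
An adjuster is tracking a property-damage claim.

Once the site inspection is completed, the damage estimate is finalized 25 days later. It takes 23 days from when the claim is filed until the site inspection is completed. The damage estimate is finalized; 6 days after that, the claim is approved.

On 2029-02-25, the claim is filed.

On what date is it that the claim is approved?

2029-04-20

The claim is filed: Feb 25, 2029.
The site inspection is completed: Feb 25, 2029 + 23 days = Mar 20, 2029.
The damage estimate is finalized: Mar 20, 2029 + 25 days = Apr 14, 2029.
The claim is approved: Apr 14, 2029 + 6 days = Apr 20, 2029.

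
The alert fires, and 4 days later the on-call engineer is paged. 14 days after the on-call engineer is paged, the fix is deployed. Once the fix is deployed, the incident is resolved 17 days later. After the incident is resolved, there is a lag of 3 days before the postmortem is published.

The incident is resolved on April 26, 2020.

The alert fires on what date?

March 22, 2020

The incident is resolved: Apr 26, 2020.
The fix is deployed: Apr 26, 2020 − 17 days = Apr 9, 2020.
The on-call engineer is paged: Apr 9, 2020 − 14 days = Mar 26, 2020.
The alert fires: Mar 26, 2020 − 4 days = Mar 22, 2020.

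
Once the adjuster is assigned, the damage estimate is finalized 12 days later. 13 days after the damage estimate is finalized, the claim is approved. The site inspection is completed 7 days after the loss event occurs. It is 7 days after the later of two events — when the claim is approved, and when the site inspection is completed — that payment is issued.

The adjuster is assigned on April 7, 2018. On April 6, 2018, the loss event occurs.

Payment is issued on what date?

May 9, 2018

The adjuster is assigned: Apr 7, 2018.
The damage estimate is finalized: Apr 7, 2018 + 12 days = Apr 19, 2018.
The claim is approved: Apr 19, 2018 + 13 days = May 2, 2018.
The loss event occurs: Apr 6, 2018.
The site inspection is completed: Apr 6, 2018 + 7 days = Apr 13, 2018.
Both prerequisites met — the claim is approved (May 2, 2018), the site inspection is completed (Apr 13, 2018); the later is May 2, 2018.
Payment is issued: May 2, 2018 + 7 days = May 9, 2018.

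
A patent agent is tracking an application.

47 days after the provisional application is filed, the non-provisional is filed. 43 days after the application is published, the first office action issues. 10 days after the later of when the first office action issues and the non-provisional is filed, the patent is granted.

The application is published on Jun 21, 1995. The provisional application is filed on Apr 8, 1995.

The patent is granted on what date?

Aug 13, 1995

The application is published: Jun 21, 1995.
The first office action issues: Jun 21, 1995 + 43 days = Aug 3, 1995.
The provisional application is filed: Apr 8, 1995.
The non-provisional is filed: Apr 8, 1995 + 47 days = May 25, 1995.
Both prerequisites met — the first office action issues (Aug 3, 1995), the non-provisional is filed (May 25, 1995); the later is Aug 3, 1995.
The patent is granted: Aug 3, 1995 + 10 days = Aug 13, 1995.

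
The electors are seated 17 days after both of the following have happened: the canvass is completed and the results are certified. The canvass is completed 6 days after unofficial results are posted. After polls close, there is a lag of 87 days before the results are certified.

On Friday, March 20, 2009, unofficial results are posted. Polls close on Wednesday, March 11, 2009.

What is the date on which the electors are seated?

Unofficial results are posted: Mar 20, 2009.
The canvass is completed: Mar 20, 2009 + 6 days = Mar 26, 2009.
Polls close: Mar 11, 2009.
The results are certified: Mar 11, 2009 + 87 days = Jun 6, 2009.
Both prerequisites met — the canvass is completed (Mar 26, 2009), the results are certified (Jun 6, 2009); the later is Jun 6, 2009.
The electors are seated: Jun 6, 2009 + 17 days = Jun 23, 2009.

Tuesday, June 23, 2009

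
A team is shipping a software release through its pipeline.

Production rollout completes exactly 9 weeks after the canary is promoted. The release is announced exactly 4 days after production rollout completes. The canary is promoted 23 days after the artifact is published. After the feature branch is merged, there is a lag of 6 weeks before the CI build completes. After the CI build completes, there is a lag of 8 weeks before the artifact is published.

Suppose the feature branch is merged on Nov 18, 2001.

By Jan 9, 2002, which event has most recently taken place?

The feature branch is merged: Nov 18, 2001.
The CI build completes: Nov 18, 2001 + 6 weeks = Dec 30, 2001.
The artifact is published: Dec 30, 2001 + 8 weeks = Feb 24, 2002.
The canary is promoted: Feb 24, 2002 + 23 days = Mar 19, 2002.
Production rollout completes: Mar 19, 2002 + 9 weeks = May 21, 2002.
The release is announced: May 21, 2002 + 4 days = May 25, 2002.
Jan 9, 2002 falls between when the CI build completes (Dec 30, 2001) and when the artifact is published (Feb 24, 2002).

The CI build completes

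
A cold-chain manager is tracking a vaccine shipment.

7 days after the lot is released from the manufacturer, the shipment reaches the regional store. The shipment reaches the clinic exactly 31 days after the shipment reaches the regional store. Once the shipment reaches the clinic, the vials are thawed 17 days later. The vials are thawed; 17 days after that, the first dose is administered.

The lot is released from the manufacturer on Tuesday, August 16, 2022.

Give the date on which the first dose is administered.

The lot is released from the manufacturer: Aug 16, 2022.
The shipment reaches the regional store: Aug 16, 2022 + 7 days = Aug 23, 2022.
The shipment reaches the clinic: Aug 23, 2022 + 31 days = Sep 23, 2022.
The vials are thawed: Sep 23, 2022 + 17 days = Oct 10, 2022.
The first dose is administered: Oct 10, 2022 + 17 days = Oct 27, 2022.

Thursday, October 27, 2022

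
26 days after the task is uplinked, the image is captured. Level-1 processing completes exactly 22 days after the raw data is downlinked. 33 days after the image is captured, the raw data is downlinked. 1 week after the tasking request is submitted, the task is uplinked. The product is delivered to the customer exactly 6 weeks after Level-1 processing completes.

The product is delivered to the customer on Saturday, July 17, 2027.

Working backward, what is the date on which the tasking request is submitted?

The product is delivered to the customer: Jul 17, 2027.
Level-1 processing completes: Jul 17, 2027 − 6 weeks = Jun 5, 2027.
The raw data is downlinked: Jun 5, 2027 − 22 days = May 14, 2027.
The image is captured: May 14, 2027 − 33 days = Apr 11, 2027.
The task is uplinked: Apr 11, 2027 − 26 days = Mar 16, 2027.
The tasking request is submitted: Mar 16, 2027 − 1 week = Mar 9, 2027.

Tuesday, March 9, 2027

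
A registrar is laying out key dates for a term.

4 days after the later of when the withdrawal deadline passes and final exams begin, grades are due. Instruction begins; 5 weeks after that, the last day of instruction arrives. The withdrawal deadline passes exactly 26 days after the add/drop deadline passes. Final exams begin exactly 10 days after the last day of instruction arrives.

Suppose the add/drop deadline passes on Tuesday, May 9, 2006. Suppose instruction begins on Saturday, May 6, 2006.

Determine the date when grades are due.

The add/drop deadline passes: May 9, 2006.
The withdrawal deadline passes: May 9, 2006 + 26 days = Jun 4, 2006.
Instruction begins: May 6, 2006.
The last day of instruction arrives: May 6, 2006 + 5 weeks = Jun 10, 2006.
Final exams begin: Jun 10, 2006 + 10 days = Jun 20, 2006.
Both prerequisites met — the withdrawal deadline passes (Jun 4, 2006), final exams begin (Jun 20, 2006); the later is Jun 20, 2006.
Grades are due: Jun 20, 2006 + 4 days = Jun 24, 2006.

Saturday, June 24, 2006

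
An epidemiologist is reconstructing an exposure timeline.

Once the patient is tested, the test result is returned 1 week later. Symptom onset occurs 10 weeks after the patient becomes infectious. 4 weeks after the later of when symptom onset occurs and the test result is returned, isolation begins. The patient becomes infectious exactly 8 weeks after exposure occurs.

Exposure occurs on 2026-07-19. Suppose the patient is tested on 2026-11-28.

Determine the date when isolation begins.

Exposure occurs: Jul 19, 2026.
The patient becomes infectious: Jul 19, 2026 + 8 weeks = Sep 13, 2026.
Symptom onset occurs: Sep 13, 2026 + 10 weeks = Nov 22, 2026.
The patient is tested: Nov 28, 2026.
The test result is returned: Nov 28, 2026 + 1 week = Dec 5, 2026.
Both prerequisites met — symptom onset occurs (Nov 22, 2026), the test result is returned (Dec 5, 2026); the later is Dec 5, 2026.
Isolation begins: Dec 5, 2026 + 4 weeks = Jan 2, 2027.

2027-01-02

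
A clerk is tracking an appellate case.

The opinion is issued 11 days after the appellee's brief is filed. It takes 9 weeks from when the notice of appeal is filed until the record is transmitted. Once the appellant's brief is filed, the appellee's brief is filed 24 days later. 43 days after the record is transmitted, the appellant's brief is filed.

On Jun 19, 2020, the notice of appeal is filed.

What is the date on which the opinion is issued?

The notice of appeal is filed: Jun 19, 2020.
The record is transmitted: Jun 19, 2020 + 9 weeks = Aug 21, 2020.
The appellant's brief is filed: Aug 21, 2020 + 43 days = Oct 3, 2020.
The appellee's brief is filed: Oct 3, 2020 + 24 days = Oct 27, 2020.
The opinion is issued: Oct 27, 2020 + 11 days = Nov 7, 2020.

Nov 7, 2020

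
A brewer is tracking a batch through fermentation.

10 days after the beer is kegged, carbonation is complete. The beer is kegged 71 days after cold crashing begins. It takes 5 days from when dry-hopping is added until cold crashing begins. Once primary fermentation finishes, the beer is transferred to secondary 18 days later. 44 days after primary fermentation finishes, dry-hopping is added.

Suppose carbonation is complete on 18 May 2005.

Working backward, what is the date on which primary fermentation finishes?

8 January 2005

Carbonation is complete: May 18, 2005.
The beer is kegged: May 18, 2005 − 10 days = May 8, 2005.
Cold crashing begins: May 8, 2005 − 71 days = Feb 26, 2005.
Dry-hopping is added: Feb 26, 2005 − 5 days = Feb 21, 2005.
Primary fermentation finishes: Feb 21, 2005 − 44 days = Jan 8, 2005.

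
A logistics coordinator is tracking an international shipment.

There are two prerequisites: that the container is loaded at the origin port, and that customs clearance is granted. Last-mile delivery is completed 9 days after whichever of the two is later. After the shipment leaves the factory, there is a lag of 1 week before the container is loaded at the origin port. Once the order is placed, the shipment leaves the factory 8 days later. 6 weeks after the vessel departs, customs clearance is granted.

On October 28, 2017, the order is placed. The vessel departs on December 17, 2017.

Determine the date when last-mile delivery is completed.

February 6, 2018

The order is placed: Oct 28, 2017.
The shipment leaves the factory: Oct 28, 2017 + 8 days = Nov 5, 2017.
The container is loaded at the origin port: Nov 5, 2017 + 1 week = Nov 12, 2017.
The vessel departs: Dec 17, 2017.
Customs clearance is granted: Dec 17, 2017 + 6 weeks = Jan 28, 2018.
Both prerequisites met — the container is loaded at the origin port (Nov 12, 2017), customs clearance is granted (Jan 28, 2018); the later is Jan 28, 2018.
Last-mile delivery is completed: Jan 28, 2018 + 9 days = Feb 6, 2018.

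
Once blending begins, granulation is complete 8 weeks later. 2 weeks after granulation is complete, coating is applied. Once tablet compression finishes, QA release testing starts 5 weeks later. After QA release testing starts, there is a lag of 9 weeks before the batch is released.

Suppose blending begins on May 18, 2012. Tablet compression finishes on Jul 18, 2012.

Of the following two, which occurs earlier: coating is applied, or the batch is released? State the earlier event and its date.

Blending begins: May 18, 2012.
Granulation is complete: May 18, 2012 + 8 weeks = Jul 13, 2012.
Coating is applied: Jul 13, 2012 + 2 weeks = Jul 27, 2012.
Tablet compression finishes: Jul 18, 2012.
QA release testing starts: Jul 18, 2012 + 5 weeks = Aug 22, 2012.
The batch is released: Aug 22, 2012 + 9 weeks = Oct 24, 2012.
Comparing: coating is applied on Jul 27, 2012 vs the batch is released on Oct 24, 2012. Earlier: coating is applied.

Coating is applied — Jul 27, 2012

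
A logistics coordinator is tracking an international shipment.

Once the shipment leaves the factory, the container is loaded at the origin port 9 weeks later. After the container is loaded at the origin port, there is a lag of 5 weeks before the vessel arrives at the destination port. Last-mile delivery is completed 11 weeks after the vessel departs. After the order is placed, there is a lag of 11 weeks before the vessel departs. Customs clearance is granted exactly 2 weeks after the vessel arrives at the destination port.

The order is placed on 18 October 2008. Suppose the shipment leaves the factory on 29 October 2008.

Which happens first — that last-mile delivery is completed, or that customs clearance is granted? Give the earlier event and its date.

Customs clearance is granted — 18 February 2009

The order is placed: Oct 18, 2008.
The vessel departs: Oct 18, 2008 + 11 weeks = Jan 3, 2009.
Last-mile delivery is completed: Jan 3, 2009 + 11 weeks = Mar 21, 2009.
The shipment leaves the factory: Oct 29, 2008.
The container is loaded at the origin port: Oct 29, 2008 + 9 weeks = Dec 31, 2008.
The vessel arrives at the destination port: Dec 31, 2008 + 5 weeks = Feb 4, 2009.
Customs clearance is granted: Feb 4, 2009 + 2 weeks = Feb 18, 2009.
Comparing: last-mile delivery is completed on Mar 21, 2009 vs customs clearance is granted on Feb 18, 2009. Earlier: customs clearance is granted.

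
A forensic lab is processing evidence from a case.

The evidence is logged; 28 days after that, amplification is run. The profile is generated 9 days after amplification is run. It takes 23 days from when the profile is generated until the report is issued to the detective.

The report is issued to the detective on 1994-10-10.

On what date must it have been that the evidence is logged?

1994-08-11

The report is issued to the detective: Oct 10, 1994.
The profile is generated: Oct 10, 1994 − 23 days = Sep 17, 1994.
Amplification is run: Sep 17, 1994 − 9 days = Sep 8, 1994.
The evidence is logged: Sep 8, 1994 − 28 days = Aug 11, 1994.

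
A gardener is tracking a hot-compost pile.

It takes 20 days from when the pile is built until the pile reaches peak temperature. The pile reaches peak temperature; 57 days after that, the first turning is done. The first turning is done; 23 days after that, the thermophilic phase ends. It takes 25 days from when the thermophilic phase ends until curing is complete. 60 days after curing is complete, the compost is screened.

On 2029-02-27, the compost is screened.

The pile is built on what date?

The compost is screened: Feb 27, 2029.
Curing is complete: Feb 27, 2029 − 60 days = Dec 29, 2028.
The thermophilic phase ends: Dec 29, 2028 − 25 days = Dec 4, 2028.
The first turning is done: Dec 4, 2028 − 23 days = Nov 11, 2028.
The pile reaches peak temperature: Nov 11, 2028 − 57 days = Sep 15, 2028.
The pile is built: Sep 15, 2028 − 20 days = Aug 26, 2028.

2028-08-26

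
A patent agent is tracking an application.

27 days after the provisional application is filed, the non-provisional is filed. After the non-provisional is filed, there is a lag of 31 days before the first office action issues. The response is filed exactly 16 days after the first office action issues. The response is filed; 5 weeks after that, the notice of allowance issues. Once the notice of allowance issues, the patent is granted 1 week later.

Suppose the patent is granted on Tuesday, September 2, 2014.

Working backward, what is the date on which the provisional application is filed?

Friday, May 9, 2014

The patent is granted: Sep 2, 2014.
The notice of allowance issues: Sep 2, 2014 − 1 week = Aug 26, 2014.
The response is filed: Aug 26, 2014 − 5 weeks = Jul 22, 2014.
The first office action issues: Jul 22, 2014 − 16 days = Jul 6, 2014.
The non-provisional is filed: Jul 6, 2014 − 31 days = Jun 5, 2014.
The provisional application is filed: Jun 5, 2014 − 27 days = May 9, 2014.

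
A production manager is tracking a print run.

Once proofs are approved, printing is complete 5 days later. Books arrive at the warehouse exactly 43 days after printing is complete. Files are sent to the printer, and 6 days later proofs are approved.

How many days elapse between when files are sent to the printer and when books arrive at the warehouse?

Causal path: files are sent to the printer → proofs are approved → printing is complete → books arrive at the warehouse.
Total delay along the path: 6 + 5 + 43 = 54 days.

54 days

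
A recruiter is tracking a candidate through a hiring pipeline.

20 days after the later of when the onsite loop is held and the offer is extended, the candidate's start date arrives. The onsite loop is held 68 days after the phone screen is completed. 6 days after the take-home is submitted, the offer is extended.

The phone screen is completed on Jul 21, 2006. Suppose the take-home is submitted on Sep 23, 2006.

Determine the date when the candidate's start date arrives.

The phone screen is completed: Jul 21, 2006.
The onsite loop is held: Jul 21, 2006 + 68 days = Sep 27, 2006.
The take-home is submitted: Sep 23, 2006.
The offer is extended: Sep 23, 2006 + 6 days = Sep 29, 2006.
Both prerequisites met — the onsite loop is held (Sep 27, 2006), the offer is extended (Sep 29, 2006); the later is Sep 29, 2006.
The candidate's start date arrives: Sep 29, 2006 + 20 days = Oct 19, 2006.

Oct 19, 2006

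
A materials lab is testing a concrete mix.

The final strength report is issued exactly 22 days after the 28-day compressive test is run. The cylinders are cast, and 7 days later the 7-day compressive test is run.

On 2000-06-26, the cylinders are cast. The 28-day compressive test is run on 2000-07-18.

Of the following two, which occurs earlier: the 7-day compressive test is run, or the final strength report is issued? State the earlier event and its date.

The cylinders are cast: Jun 26, 2000.
The 7-day compressive test is run: Jun 26, 2000 + 7 days = Jul 3, 2000.
The 28-day compressive test is run: Jul 18, 2000.
The final strength report is issued: Jul 18, 2000 + 22 days = Aug 9, 2000.
Comparing: the 7-day compressive test is run on Jul 3, 2000 vs the final strength report is issued on Aug 9, 2000. Earlier: the 7-day compressive test is run.

The 7-day compressive test is run — 2000-07-03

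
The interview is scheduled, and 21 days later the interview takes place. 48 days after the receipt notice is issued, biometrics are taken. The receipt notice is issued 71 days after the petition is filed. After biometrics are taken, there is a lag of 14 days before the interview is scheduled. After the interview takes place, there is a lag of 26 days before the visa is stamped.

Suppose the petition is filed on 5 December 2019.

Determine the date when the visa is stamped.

The petition is filed: Dec 5, 2019.
The receipt notice is issued: Dec 5, 2019 + 71 days = Feb 14, 2020.
Biometrics are taken: Feb 14, 2020 + 48 days = Apr 2, 2020.
The interview is scheduled: Apr 2, 2020 + 14 days = Apr 16, 2020.
The interview takes place: Apr 16, 2020 + 21 days = May 7, 2020.
The visa is stamped: May 7, 2020 + 26 days = Jun 2, 2020.

2 June 2020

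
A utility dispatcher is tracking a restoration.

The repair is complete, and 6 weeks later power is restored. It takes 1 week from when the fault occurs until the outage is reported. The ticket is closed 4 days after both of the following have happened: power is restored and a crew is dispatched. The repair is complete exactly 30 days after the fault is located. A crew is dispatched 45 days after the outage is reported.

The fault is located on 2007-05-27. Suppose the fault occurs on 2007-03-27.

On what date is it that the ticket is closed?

The fault is located: May 27, 2007.
The repair is complete: May 27, 2007 + 30 days = Jun 26, 2007.
Power is restored: Jun 26, 2007 + 6 weeks = Aug 7, 2007.
The fault occurs: Mar 27, 2007.
The outage is reported: Mar 27, 2007 + 1 week = Apr 3, 2007.
A crew is dispatched: Apr 3, 2007 + 45 days = May 18, 2007.
Both prerequisites met — power is restored (Aug 7, 2007), a crew is dispatched (May 18, 2007); the later is Aug 7, 2007.
The ticket is closed: Aug 7, 2007 + 4 days = Aug 11, 2007.

2007-08-11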